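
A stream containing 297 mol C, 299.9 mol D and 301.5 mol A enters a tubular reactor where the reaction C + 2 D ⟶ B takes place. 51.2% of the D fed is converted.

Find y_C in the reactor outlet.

0.296

D reacted = 0.512 × 299.9 = 153.5 mol; ν_D = −2, so ξ = 153.5/2 = 76.77 mol.
Outlet amounts (n = n₀ + ν ξ):
  C: 297 − 1(76.77) = 220.2
  D: 299.9 − 2(76.77) = 146.4
  B: 0 + 1(76.77) = 76.77
  A: 301.5 (inert)
Total out = 744.9 mol; y_C = 220.2 / 744.9 = 0.2957.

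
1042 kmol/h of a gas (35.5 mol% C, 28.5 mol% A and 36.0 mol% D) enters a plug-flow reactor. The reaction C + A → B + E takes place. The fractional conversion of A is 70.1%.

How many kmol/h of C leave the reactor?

162 kmol/h

A reacted = 0.701 × 297 = 208.2 kmol/h; ν_A = −1, so ξ = 208.2/1 = 208.2 kmol/h.
Outlet amounts (n = n₀ + ν ξ):
  C: 369.9 − 1(208.2) = 161.7
  A: 297 − 1(208.2) = 88.79
  B: 0 + 1(208.2) = 208.2
  E: 0 + 1(208.2) = 208.2
  D: 375.1 (inert)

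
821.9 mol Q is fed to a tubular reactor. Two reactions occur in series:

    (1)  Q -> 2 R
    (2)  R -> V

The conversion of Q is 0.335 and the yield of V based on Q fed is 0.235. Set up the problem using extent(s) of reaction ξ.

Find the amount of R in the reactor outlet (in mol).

Conversion of Q: Q consumed = 1ξ₁ = 0.335 × 821.9 → ξ₁ = 275.3 mol.
Yield of V: 1ξ₂ / 821.9 = 0.235 → ξ₂ = 193.1 mol.
Outlet amounts (n = n₀ + Σ ν·ξ):
  Q: 821.9 − 1(275.3) = 546.6
  R: 0 + 2(275.3) − 1(193.1) = 357.5
  V: 0 + 1(193.1) = 193.1

358 mol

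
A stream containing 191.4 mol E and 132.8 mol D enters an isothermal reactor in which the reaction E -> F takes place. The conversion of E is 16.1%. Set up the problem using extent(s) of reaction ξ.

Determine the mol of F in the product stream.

30.8 mol

E reacted = 0.161 × 191.4 = 30.82 mol; ν_E = −1, so ξ = 30.82/1 = 30.82 mol.
Outlet amounts (n = n₀ + ν ξ):
  E: 191.4 − 1(30.82) = 160.6
  F: 0 + 1(30.82) = 30.82
  D: 132.8 (inert)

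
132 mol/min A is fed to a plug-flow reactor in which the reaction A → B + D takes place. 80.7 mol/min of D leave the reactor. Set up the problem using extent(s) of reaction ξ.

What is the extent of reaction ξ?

ξ = 80.7 mol/min

For D: n = n₀ + 1ξ → 80.7 = 0 + 1ξ, giving ξ = 80.7 mol/min.
Outlet amounts (n = n₀ + ν ξ):
  A: 132 − 1(80.7) = 51.3
  B: 0 + 1(80.7) = 80.7
  D: 0 + 1(80.7) = 80.7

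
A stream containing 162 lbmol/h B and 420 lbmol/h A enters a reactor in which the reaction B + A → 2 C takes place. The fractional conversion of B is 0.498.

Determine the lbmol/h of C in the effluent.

B reacted = 0.498 × 162 = 80.68 lbmol/h; ν_B = −1, so ξ = 80.68/1 = 80.68 lbmol/h.
Outlet amounts (n = n₀ + ν ξ):
  B: 162 − 1(80.68) = 81.32
  A: 420 − 1(80.68) = 339.3
  C: 0 + 2(80.68) = 161.4

161 lbmol/h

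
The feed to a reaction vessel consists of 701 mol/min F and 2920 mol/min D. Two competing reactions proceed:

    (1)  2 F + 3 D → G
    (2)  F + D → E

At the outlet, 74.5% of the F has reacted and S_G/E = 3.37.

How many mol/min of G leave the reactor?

227 mol/min

Conversion of F: F consumed = 0.745 × 701 = 522.2 mol/min = 2ξ₁ + 1ξ₂.
Selectivity: 1ξ₁ / (1ξ₂) = 3.37 → ξ₁ = 3.37 ξ₂.
Substitute: (2·3.37 + 1) ξ₂ = 522.2 → ξ₂ = 67.47 mol/min, ξ₁ = 227.4 mol/min.
Outlet amounts (n = n₀ + Σ ν·ξ):
  F: 701 − 2(227.4) − 1(67.47) = 178.8
  D: 2920 − 3(227.4) − 1(67.47) = 2170
  G: 0 + 1(227.4) = 227.4
  E: 0 + 1(67.47) = 67.47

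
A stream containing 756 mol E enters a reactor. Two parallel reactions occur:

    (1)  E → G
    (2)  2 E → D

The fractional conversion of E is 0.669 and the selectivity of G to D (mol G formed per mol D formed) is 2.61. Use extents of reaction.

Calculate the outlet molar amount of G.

Conversion of E: E consumed = 0.669 × 756 = 505.8 mol = 1ξ₁ + 2ξ₂.
Selectivity: 1ξ₁ / (1ξ₂) = 2.61 → ξ₁ = 2.61 ξ₂.
Substitute: (1·2.61 + 2) ξ₂ = 505.8 → ξ₂ = 109.7 mol, ξ₁ = 286.3 mol.
Outlet amounts (n = n₀ + Σ ν·ξ):
  E: 756 − 1(286.3) − 2(109.7) = 250.2
  G: 0 + 1(286.3) = 286.3
  D: 0 + 1(109.7) = 109.7

286 mol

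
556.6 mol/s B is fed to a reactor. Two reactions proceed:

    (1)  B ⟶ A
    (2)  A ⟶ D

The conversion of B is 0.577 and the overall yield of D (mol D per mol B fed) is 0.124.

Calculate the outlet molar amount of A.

Conversion of B: B consumed = 1ξ₁ = 0.577 × 556.6 → ξ₁ = 321.2 mol/s.
Yield of D: 1ξ₂ / 556.6 = 0.124 → ξ₂ = 69.02 mol/s.
Outlet amounts (n = n₀ + Σ ν·ξ):
  B: 556.6 − 1(321.2) = 235.4
  A: 0 + 1(321.2) − 1(69.02) = 252.1
  D: 0 + 1(69.02) = 69.02

252 mol/s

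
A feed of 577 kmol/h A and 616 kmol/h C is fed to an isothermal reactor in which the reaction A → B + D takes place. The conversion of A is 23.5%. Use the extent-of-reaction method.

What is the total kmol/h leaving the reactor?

1330 kmol/h

A reacted = 0.235 × 577 = 135.6 kmol/h; ν_A = −1, so ξ = 135.6/1 = 135.6 kmol/h.
Outlet amounts (n = n₀ + ν ξ):
  A: 577 − 1(135.6) = 441.4
  B: 0 + 1(135.6) = 135.6
  D: 0 + 1(135.6) = 135.6
  C: 616 (inert)
Total out = 441.4 + 135.6 + 135.6 + 616 = 1329 kmol/h.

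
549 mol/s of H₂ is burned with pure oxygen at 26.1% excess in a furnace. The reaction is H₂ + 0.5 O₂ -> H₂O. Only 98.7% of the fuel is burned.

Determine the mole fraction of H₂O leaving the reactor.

Stoichiometric O₂ = 0.5 × 549 = 274.5 mol/s; O₂ fed = 274.5 × 1.261 = 346.1 mol/s.
Fuel reacted = 0.987 × 549 → ξ = 541.9 mol/s.
Outlet (n = n₀ + ν ξ):
  H₂: 549 − 1(541.9) = 7.137
  O₂: 346.1 − 0.5(541.9) = 75.21
  H₂O: 0 + 1(541.9) = 541.9
Total out = 624.2 mol/s; y_H₂O = 541.9 / 624.2 = 0.8681.

0.868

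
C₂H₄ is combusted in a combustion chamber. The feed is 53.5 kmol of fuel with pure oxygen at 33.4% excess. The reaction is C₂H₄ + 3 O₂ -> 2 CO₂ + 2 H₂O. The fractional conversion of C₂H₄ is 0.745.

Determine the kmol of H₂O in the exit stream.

79.7 kmol

Stoichiometric O₂ = 3 × 53.5 = 160.5 kmol; O₂ fed = 160.5 × 1.334 = 214.1 kmol.
Fuel reacted = 0.745 × 53.5 → ξ = 39.86 kmol.
Outlet (n = n₀ + ν ξ):
  C₂H₄: 53.5 − 1(39.86) = 13.64
  O₂: 214.1 − 3(39.86) = 94.53
  CO₂: 0 + 2(39.86) = 79.72
  H₂O: 0 + 2(39.86) = 79.72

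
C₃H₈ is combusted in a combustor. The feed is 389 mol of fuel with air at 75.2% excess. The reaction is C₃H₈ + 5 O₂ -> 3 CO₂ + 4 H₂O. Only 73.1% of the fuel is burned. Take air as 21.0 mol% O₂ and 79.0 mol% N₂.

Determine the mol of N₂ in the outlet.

12800 mol

Stoichiometric O₂ = 5 × 389 = 1945 mol; O₂ fed = 1945 × 1.752 = 3408 mol.
N₂ fed = 3408 × 79/21 = 12820 mol.
Fuel reacted = 0.731 × 389 → ξ = 284.4 mol.
Outlet (n = n₀ + ν ξ):
  C₃H₈: 389 − 1(284.4) = 104.6
  O₂: 3408 − 5(284.4) = 1986
  N₂: 12820 (inert)
  CO₂: 0 + 3(284.4) = 853.1
  H₂O: 0 + 4(284.4) = 1137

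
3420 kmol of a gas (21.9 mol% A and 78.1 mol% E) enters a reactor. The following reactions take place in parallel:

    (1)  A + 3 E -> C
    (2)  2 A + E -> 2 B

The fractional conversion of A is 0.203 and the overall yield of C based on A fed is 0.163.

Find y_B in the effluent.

0.00986

Yield of C: 1ξ₁ / 749 = 0.163 → ξ₁ = 122.1 kmol.
Conversion of A: 1ξ₁ + 2ξ₂ = 0.203 × 749 = 152 → ξ₂ = 14.98 kmol.
Outlet amounts (n = n₀ + Σ ν·ξ):
  A: 749 − 1(122.1) − 2(14.98) = 596.9
  E: 2671 − 3(122.1) − 1(14.98) = 2290
  C: 0 + 1(122.1) = 122.1
  B: 0 + 2(14.98) = 29.96
Total out = 3039 kmol; y_B = 29.96 / 3039 = 0.009859.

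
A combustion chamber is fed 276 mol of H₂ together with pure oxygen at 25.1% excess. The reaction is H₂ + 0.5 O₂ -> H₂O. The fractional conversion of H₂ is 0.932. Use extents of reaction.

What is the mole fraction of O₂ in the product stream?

0.138

Stoichiometric O₂ = 0.5 × 276 = 138 mol; O₂ fed = 138 × 1.251 = 172.6 mol.
Fuel reacted = 0.932 × 276 → ξ = 257.2 mol.
Outlet (n = n₀ + ν ξ):
  H₂: 276 − 1(257.2) = 18.77
  O₂: 172.6 − 0.5(257.2) = 44.02
  H₂O: 0 + 1(257.2) = 257.2
Total out = 320 mol; y_O₂ = 44.02 / 320 = 0.1376.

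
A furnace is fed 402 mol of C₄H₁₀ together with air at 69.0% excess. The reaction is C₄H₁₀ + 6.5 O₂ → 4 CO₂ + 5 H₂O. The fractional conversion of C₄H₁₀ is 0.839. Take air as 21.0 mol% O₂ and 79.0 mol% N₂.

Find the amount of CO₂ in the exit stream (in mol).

1350 mol

Stoichiometric O₂ = 6.5 × 402 = 2613 mol; O₂ fed = 2613 × 1.690 = 4416 mol.
N₂ fed = 4416 × 79/21 = 16610 mol.
Fuel reacted = 0.839 × 402 → ξ = 337.3 mol.
Outlet (n = n₀ + ν ξ):
  C₄H₁₀: 402 − 1(337.3) = 64.72
  O₂: 4416 − 6.5(337.3) = 2224
  N₂: 16610 (inert)
  CO₂: 0 + 4(337.3) = 1349
  H₂O: 0 + 5(337.3) = 1686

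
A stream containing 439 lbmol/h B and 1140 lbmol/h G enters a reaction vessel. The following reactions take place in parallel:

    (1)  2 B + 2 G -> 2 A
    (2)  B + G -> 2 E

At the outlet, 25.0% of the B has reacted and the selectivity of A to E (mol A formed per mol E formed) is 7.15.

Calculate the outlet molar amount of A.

Conversion of B: B consumed = 0.25 × 439 = 109.8 lbmol/h = 2ξ₁ + 1ξ₂.
Selectivity: 2ξ₁ / (2ξ₂) = 7.15 → ξ₁ = 7.15 ξ₂.
Substitute: (2·7.15 + 1) ξ₂ = 109.8 → ξ₂ = 7.173 lbmol/h, ξ₁ = 51.29 lbmol/h.
Outlet amounts (n = n₀ + Σ ν·ξ):
  B: 439 − 2(51.29) − 1(7.173) = 329.2
  G: 1140 − 2(51.29) − 1(7.173) = 1030
  A: 0 + 2(51.29) = 102.6
  E: 0 + 2(7.173) = 14.35

103 lbmol/h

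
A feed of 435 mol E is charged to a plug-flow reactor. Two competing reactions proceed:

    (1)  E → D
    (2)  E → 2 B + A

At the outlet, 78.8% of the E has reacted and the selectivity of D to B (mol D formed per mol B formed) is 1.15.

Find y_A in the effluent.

0.162

Conversion of E: E consumed = 0.788 × 435 = 342.8 mol = 1ξ₁ + 1ξ₂.
Selectivity: 1ξ₁ / (2ξ₂) = 1.15 → ξ₁ = 2.3 ξ₂.
Substitute: (1·2.3 + 1) ξ₂ = 342.8 → ξ₂ = 103.9 mol, ξ₁ = 238.9 mol.
Outlet amounts (n = n₀ + Σ ν·ξ):
  E: 435 − 1(238.9) − 1(103.9) = 92.22
  D: 0 + 1(238.9) = 238.9
  B: 0 + 2(103.9) = 207.7
  A: 0 + 1(103.9) = 103.9
Total out = 642.7 mol; y_A = 103.9 / 642.7 = 0.1616.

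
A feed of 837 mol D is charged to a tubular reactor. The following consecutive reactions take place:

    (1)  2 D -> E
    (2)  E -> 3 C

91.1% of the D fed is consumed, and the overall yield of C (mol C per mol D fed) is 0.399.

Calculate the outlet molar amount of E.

270 mol

Conversion of D: D consumed = 2ξ₁ = 0.911 × 837 → ξ₁ = 381.3 mol.
Yield of C: 3ξ₂ / 837 = 0.399 → ξ₂ = 111.3 mol.
Outlet amounts (n = n₀ + Σ ν·ξ):
  D: 837 − 2(381.3) = 74.49
  E: 0 + 1(381.3) − 1(111.3) = 269.9
  C: 0 + 3(111.3) = 334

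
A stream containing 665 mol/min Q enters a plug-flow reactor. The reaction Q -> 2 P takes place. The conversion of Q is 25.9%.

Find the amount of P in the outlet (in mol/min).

344 mol/min

Q reacted = 0.259 × 665 = 172.2 mol/min; ν_Q = −1, so ξ = 172.2/1 = 172.2 mol/min.
Outlet amounts (n = n₀ + ν ξ):
  Q: 665 − 1(172.2) = 492.8
  P: 0 + 2(172.2) = 344.5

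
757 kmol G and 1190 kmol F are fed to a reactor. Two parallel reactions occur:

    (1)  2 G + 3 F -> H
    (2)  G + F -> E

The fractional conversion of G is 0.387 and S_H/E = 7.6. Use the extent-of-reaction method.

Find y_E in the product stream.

0.0131

Conversion of G: G consumed = 0.387 × 757 = 293 kmol = 2ξ₁ + 1ξ₂.
Selectivity: 1ξ₁ / (1ξ₂) = 7.6 → ξ₁ = 7.6 ξ₂.
Substitute: (2·7.6 + 1) ξ₂ = 293 → ξ₂ = 18.08 kmol, ξ₁ = 137.4 kmol.
Outlet amounts (n = n₀ + Σ ν·ξ):
  G: 757 − 2(137.4) − 1(18.08) = 464
  F: 1190 − 3(137.4) − 1(18.08) = 759.6
  H: 0 + 1(137.4) = 137.4
  E: 0 + 1(18.08) = 18.08
Total out = 1379 kmol; y_E = 18.08 / 1379 = 0.01311.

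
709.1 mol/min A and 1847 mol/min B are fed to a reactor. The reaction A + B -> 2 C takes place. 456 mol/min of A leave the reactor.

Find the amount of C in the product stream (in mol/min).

For A: n = n₀ − 1ξ → 456 = 709.1 − 1ξ, giving ξ = 253.1 mol/min.
Outlet amounts (n = n₀ + ν ξ):
  A: 709.1 − 1(253.1) = 456
  B: 1847 − 1(253.1) = 1594
  C: 0 + 2(253.1) = 506.2

506 mol/min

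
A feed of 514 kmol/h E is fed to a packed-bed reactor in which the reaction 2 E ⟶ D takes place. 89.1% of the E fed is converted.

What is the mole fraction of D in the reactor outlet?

0.803

E reacted = 0.891 × 514 = 458 kmol/h; ν_E = −2, so ξ = 458/2 = 229 kmol/h.
Outlet amounts (n = n₀ + ν ξ):
  E: 514 − 2(229) = 56.03
  D: 0 + 1(229) = 229
Total out = 285 kmol/h; y_D = 229 / 285 = 0.8034.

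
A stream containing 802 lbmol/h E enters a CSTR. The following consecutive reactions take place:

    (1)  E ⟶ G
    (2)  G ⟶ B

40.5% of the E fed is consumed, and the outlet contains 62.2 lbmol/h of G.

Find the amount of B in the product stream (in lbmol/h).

Conversion of E: E consumed = 1ξ₁ = 0.405 × 802 → ξ₁ = 324.8 lbmol/h.
G balance: n_G = 0 + 1ξ₁ − 1ξ₂ = 62.2 → ξ₂ = (1·324.8 − 62.2)/1 = 262.6 lbmol/h.
Outlet amounts (n = n₀ + Σ ν·ξ):
  E: 802 − 1(324.8) = 477.2
  G: 0 + 1(324.8) − 1(262.6) = 62.2
  B: 0 + 1(262.6) = 262.6

263 lbmol/h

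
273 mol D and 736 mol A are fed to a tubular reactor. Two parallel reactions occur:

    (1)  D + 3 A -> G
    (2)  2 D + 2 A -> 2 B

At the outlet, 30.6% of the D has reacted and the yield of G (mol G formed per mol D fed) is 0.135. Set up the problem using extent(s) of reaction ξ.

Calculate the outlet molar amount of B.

Yield of G: 1ξ₁ / 273 = 0.135 → ξ₁ = 36.86 mol.
Conversion of D: 1ξ₁ + 2ξ₂ = 0.306 × 273 = 83.54 → ξ₂ = 23.34 mol.
Outlet amounts (n = n₀ + Σ ν·ξ):
  D: 273 − 1(36.86) − 2(23.34) = 189.5
  A: 736 − 3(36.86) − 2(23.34) = 578.8
  G: 0 + 1(36.86) = 36.86
  B: 0 + 2(23.34) = 46.68

46.7 mol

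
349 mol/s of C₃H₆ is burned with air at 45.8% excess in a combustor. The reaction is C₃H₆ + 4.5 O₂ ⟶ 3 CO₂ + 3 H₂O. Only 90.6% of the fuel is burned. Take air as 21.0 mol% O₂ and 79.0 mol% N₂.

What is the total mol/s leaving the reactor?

Stoichiometric O₂ = 4.5 × 349 = 1570 mol/s; O₂ fed = 1570 × 1.458 = 2290 mol/s.
N₂ fed = 2290 × 79/21 = 8614 mol/s.
Fuel reacted = 0.906 × 349 → ξ = 316.2 mol/s.
Outlet (n = n₀ + ν ξ):
  C₃H₆: 349 − 1(316.2) = 32.81
  O₂: 2290 − 4.5(316.2) = 866.9
  N₂: 8614 (inert)
  CO₂: 0 + 3(316.2) = 948.6
  H₂O: 0 + 3(316.2) = 948.6
Total out = 32.81 + 866.9 + 8614 + 948.6 + 948.6 = 11410 mol/s.

11400 mol/s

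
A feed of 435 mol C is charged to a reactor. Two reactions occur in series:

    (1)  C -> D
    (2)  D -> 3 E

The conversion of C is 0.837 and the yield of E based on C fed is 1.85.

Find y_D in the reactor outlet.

Conversion of C: C consumed = 1ξ₁ = 0.837 × 435 → ξ₁ = 364.1 mol.
Yield of E: 3ξ₂ / 435 = 1.85 → ξ₂ = 268.2 mol.
Outlet amounts (n = n₀ + Σ ν·ξ):
  C: 435 − 1(364.1) = 70.91
  D: 0 + 1(364.1) − 1(268.2) = 95.84
  E: 0 + 3(268.2) = 804.8
Total out = 971.5 mol; y_D = 95.84 / 971.5 = 0.09866.

0.0987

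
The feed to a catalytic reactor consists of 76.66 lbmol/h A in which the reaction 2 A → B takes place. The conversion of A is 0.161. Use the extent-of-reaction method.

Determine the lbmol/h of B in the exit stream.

6.17 lbmol/h

A reacted = 0.161 × 76.66 = 12.34 lbmol/h; ν_A = −2, so ξ = 12.34/2 = 6.171 lbmol/h.
Outlet amounts (n = n₀ + ν ξ):
  A: 76.66 − 2(6.171) = 64.32
  B: 0 + 1(6.171) = 6.171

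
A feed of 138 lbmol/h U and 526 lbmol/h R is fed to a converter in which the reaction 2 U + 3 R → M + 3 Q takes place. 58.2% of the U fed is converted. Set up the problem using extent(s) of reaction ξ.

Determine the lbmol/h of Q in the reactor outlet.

120 lbmol/h

U reacted = 0.582 × 138 = 80.32 lbmol/h; ν_U = −2, so ξ = 80.32/2 = 40.16 lbmol/h.
Outlet amounts (n = n₀ + ν ξ):
  U: 138 − 2(40.16) = 57.68
  R: 526 − 3(40.16) = 405.5
  M: 0 + 1(40.16) = 40.16
  Q: 0 + 3(40.16) = 120.5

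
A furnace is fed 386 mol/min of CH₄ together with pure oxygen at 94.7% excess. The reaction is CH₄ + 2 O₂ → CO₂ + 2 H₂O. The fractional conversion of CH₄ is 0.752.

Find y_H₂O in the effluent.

Stoichiometric O₂ = 2 × 386 = 772 mol/min; O₂ fed = 772 × 1.947 = 1503 mol/min.
Fuel reacted = 0.752 × 386 → ξ = 290.3 mol/min.
Outlet (n = n₀ + ν ξ):
  CH₄: 386 − 1(290.3) = 95.73
  O₂: 1503 − 2(290.3) = 922.5
  CO₂: 0 + 1(290.3) = 290.3
  H₂O: 0 + 2(290.3) = 580.5
Total out = 1889 mol/min; y_H₂O = 580.5 / 1889 = 0.3073.

0.307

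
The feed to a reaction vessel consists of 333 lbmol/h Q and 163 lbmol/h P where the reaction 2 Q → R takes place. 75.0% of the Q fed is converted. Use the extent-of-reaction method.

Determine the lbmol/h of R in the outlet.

Q reacted = 0.75 × 333 = 249.8 lbmol/h; ν_Q = −2, so ξ = 249.8/2 = 124.9 lbmol/h.
Outlet amounts (n = n₀ + ν ξ):
  Q: 333 − 2(124.9) = 83.25
  R: 0 + 1(124.9) = 124.9
  P: 163 (inert)

125 lbmol/h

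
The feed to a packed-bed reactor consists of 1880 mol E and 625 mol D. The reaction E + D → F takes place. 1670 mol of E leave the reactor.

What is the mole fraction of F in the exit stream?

0.0915

For E: n = n₀ − 1ξ → 1670 = 1880 − 1ξ, giving ξ = 210 mol.
Outlet amounts (n = n₀ + ν ξ):
  E: 1880 − 1(210) = 1670
  D: 625 − 1(210) = 415
  F: 0 + 1(210) = 210
Total out = 2295 mol; y_F = 210 / 2295 = 0.0915.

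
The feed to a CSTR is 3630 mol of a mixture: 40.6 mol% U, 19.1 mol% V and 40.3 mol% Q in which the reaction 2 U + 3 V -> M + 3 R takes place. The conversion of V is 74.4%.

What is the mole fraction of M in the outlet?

0.0497

V reacted = 0.744 × 693.3 = 515.8 mol; ν_V = −3, so ξ = 515.8/3 = 171.9 mol.
Outlet amounts (n = n₀ + ν ξ):
  U: 1474 − 2(171.9) = 1130
  V: 693.3 − 3(171.9) = 177.5
  M: 0 + 1(171.9) = 171.9
  R: 0 + 3(171.9) = 515.8
  Q: 1463 (inert)
Total out = 3458 mol; y_M = 171.9 / 3458 = 0.04972.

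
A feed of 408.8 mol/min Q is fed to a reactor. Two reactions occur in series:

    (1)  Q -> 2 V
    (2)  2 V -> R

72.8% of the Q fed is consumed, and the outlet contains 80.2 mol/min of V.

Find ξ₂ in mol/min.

Conversion of Q: Q consumed = 1ξ₁ = 0.728 × 408.8 → ξ₁ = 297.6 mol/min.
V balance: n_V = 0 + 2ξ₁ − 2ξ₂ = 80.2 → ξ₂ = (2·297.6 − 80.2)/2 = 257.5 mol/min.
Outlet amounts (n = n₀ + Σ ν·ξ):
  Q: 408.8 − 1(297.6) = 111.2
  V: 0 + 2(297.6) − 2(257.5) = 80.2
  R: 0 + 1(257.5) = 257.5

ξ₂ = 258 mol/min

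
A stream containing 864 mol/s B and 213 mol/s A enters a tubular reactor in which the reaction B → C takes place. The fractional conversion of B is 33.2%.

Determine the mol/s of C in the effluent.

287 mol/s

B reacted = 0.332 × 864 = 286.8 mol/s; ν_B = −1, so ξ = 286.8/1 = 286.8 mol/s.
Outlet amounts (n = n₀ + ν ξ):
  B: 864 − 1(286.8) = 577.2
  C: 0 + 1(286.8) = 286.8
  A: 213 (inert)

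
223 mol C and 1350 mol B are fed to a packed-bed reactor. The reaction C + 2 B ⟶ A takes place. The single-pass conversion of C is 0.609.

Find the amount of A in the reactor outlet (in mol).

136 mol

C reacted = 0.609 × 223 = 135.8 mol; ν_C = −1, so ξ = 135.8/1 = 135.8 mol.
Outlet amounts (n = n₀ + ν ξ):
  C: 223 − 1(135.8) = 87.19
  B: 1350 − 2(135.8) = 1078
  A: 0 + 1(135.8) = 135.8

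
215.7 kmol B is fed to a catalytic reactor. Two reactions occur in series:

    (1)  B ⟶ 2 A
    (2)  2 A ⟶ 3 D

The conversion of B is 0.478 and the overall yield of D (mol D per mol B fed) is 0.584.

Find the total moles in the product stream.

Conversion of B: B consumed = 1ξ₁ = 0.478 × 215.7 → ξ₁ = 103.1 kmol.
Yield of D: 3ξ₂ / 215.7 = 0.584 → ξ₂ = 41.99 kmol.
Outlet amounts (n = n₀ + Σ ν·ξ):
  B: 215.7 − 1(103.1) = 112.6
  A: 0 + 2(103.1) − 2(41.99) = 122.2
  D: 0 + 3(41.99) = 126
Total out = 112.6 + 122.2 + 126 = 360.8 kmol.

361 kmol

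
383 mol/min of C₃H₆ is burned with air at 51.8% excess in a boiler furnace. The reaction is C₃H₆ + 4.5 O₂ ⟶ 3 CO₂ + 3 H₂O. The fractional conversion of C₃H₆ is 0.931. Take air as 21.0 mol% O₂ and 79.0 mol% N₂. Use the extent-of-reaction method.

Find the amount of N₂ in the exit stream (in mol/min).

9840 mol/min

Stoichiometric O₂ = 4.5 × 383 = 1724 mol/min; O₂ fed = 1724 × 1.518 = 2616 mol/min.
N₂ fed = 2616 × 79/21 = 9842 mol/min.
Fuel reacted = 0.931 × 383 → ξ = 356.6 mol/min.
Outlet (n = n₀ + ν ξ):
  C₃H₆: 383 − 1(356.6) = 26.43
  O₂: 2616 − 4.5(356.6) = 1012
  N₂: 9842 (inert)
  CO₂: 0 + 3(356.6) = 1070
  H₂O: 0 + 3(356.6) = 1070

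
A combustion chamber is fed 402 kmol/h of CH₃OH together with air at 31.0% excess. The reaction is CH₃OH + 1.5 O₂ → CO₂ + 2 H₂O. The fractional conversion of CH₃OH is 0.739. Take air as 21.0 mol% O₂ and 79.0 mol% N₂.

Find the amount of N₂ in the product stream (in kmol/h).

Stoichiometric O₂ = 1.5 × 402 = 603 kmol/h; O₂ fed = 603 × 1.310 = 789.9 kmol/h.
N₂ fed = 789.9 × 79/21 = 2972 kmol/h.
Fuel reacted = 0.739 × 402 → ξ = 297.1 kmol/h.
Outlet (n = n₀ + ν ξ):
  CH₃OH: 402 − 1(297.1) = 104.9
  O₂: 789.9 − 1.5(297.1) = 344.3
  N₂: 2972 (inert)
  CO₂: 0 + 1(297.1) = 297.1
  H₂O: 0 + 2(297.1) = 594.2

2970 kmol/h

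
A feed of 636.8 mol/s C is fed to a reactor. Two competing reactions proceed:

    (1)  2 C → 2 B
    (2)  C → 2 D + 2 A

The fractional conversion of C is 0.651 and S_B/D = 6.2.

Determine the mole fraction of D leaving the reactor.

0.0848

Conversion of C: C consumed = 0.651 × 636.8 = 414.6 mol/s = 2ξ₁ + 1ξ₂.
Selectivity: 2ξ₁ / (2ξ₂) = 6.2 → ξ₁ = 6.2 ξ₂.
Substitute: (2·6.2 + 1) ξ₂ = 414.6 → ξ₂ = 30.94 mol/s, ξ₁ = 191.8 mol/s.
Outlet amounts (n = n₀ + Σ ν·ξ):
  C: 636.8 − 2(191.8) − 1(30.94) = 222.2
  B: 0 + 2(191.8) = 383.6
  D: 0 + 2(30.94) = 61.87
  A: 0 + 2(30.94) = 61.87
Total out = 729.6 mol/s; y_D = 61.87 / 729.6 = 0.0848.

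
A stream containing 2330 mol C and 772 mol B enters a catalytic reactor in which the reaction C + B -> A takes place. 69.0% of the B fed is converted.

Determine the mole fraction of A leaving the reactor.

0.207

B reacted = 0.69 × 772 = 532.7 mol; ν_B = −1, so ξ = 532.7/1 = 532.7 mol.
Outlet amounts (n = n₀ + ν ξ):
  C: 2330 − 1(532.7) = 1797
  B: 772 − 1(532.7) = 239.3
  A: 0 + 1(532.7) = 532.7
Total out = 2569 mol; y_A = 532.7 / 2569 = 0.2073.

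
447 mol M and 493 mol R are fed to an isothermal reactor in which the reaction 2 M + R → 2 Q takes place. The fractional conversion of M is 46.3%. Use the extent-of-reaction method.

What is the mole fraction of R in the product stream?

0.466

M reacted = 0.463 × 447 = 207 mol; ν_M = −2, so ξ = 207/2 = 103.5 mol.
Outlet amounts (n = n₀ + ν ξ):
  M: 447 − 2(103.5) = 240
  R: 493 − 1(103.5) = 389.5
  Q: 0 + 2(103.5) = 207
Total out = 836.5 mol; y_R = 389.5 / 836.5 = 0.4656.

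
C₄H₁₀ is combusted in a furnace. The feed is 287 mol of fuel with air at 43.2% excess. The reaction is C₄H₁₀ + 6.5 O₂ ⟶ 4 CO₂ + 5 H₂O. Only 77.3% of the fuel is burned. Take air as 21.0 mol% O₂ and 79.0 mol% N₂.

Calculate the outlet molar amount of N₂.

10000 mol

Stoichiometric O₂ = 6.5 × 287 = 1866 mol; O₂ fed = 1866 × 1.432 = 2671 mol.
N₂ fed = 2671 × 79/21 = 10050 mol.
Fuel reacted = 0.773 × 287 → ξ = 221.9 mol.
Outlet (n = n₀ + ν ξ):
  C₄H₁₀: 287 − 1(221.9) = 65.15
  O₂: 2671 − 6.5(221.9) = 1229
  N₂: 10050 (inert)
  CO₂: 0 + 4(221.9) = 887.4
  H₂O: 0 + 5(221.9) = 1109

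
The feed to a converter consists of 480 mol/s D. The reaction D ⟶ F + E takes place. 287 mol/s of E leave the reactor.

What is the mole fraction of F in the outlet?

For E: n = n₀ + 1ξ → 287 = 0 + 1ξ, giving ξ = 287 mol/s.
Outlet amounts (n = n₀ + ν ξ):
  D: 480 − 1(287) = 193
  F: 0 + 1(287) = 287
  E: 0 + 1(287) = 287
Total out = 767 mol/s; y_F = 287 / 767 = 0.3742.

0.374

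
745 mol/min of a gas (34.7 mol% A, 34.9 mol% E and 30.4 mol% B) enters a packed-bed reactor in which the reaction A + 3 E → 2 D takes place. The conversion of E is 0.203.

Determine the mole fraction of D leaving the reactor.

0.0496

E reacted = 0.203 × 260 = 52.78 mol/min; ν_E = −3, so ξ = 52.78/3 = 17.59 mol/min.
Outlet amounts (n = n₀ + ν ξ):
  A: 258.5 − 1(17.59) = 240.9
  E: 260 − 3(17.59) = 207.2
  D: 0 + 2(17.59) = 35.19
  B: 226.5 (inert)
Total out = 709.8 mol/min; y_D = 35.19 / 709.8 = 0.04957.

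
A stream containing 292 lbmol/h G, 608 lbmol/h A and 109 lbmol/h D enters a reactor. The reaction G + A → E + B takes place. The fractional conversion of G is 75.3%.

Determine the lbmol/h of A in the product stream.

388 lbmol/h

G reacted = 0.753 × 292 = 219.9 lbmol/h; ν_G = −1, so ξ = 219.9/1 = 219.9 lbmol/h.
Outlet amounts (n = n₀ + ν ξ):
  G: 292 − 1(219.9) = 72.12
  A: 608 − 1(219.9) = 388.1
  E: 0 + 1(219.9) = 219.9
  B: 0 + 1(219.9) = 219.9
  D: 109 (inert)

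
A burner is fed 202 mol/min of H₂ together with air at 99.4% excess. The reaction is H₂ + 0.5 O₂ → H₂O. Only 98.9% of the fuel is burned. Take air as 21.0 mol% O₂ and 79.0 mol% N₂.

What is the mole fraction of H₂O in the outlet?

Stoichiometric O₂ = 0.5 × 202 = 101 mol/min; O₂ fed = 101 × 1.994 = 201.4 mol/min.
N₂ fed = 201.4 × 79/21 = 757.6 mol/min.
Fuel reacted = 0.989 × 202 → ξ = 199.8 mol/min.
Outlet (n = n₀ + ν ξ):
  H₂: 202 − 1(199.8) = 2.222
  O₂: 201.4 − 0.5(199.8) = 101.5
  N₂: 757.6 (inert)
  H₂O: 0 + 1(199.8) = 199.8
Total out = 1061 mol/min; y_H₂O = 199.8 / 1061 = 0.1883.

0.188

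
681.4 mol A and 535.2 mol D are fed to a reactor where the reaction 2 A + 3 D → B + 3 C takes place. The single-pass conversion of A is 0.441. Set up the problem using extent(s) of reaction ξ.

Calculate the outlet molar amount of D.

84.5 mol

A reacted = 0.441 × 681.4 = 300.5 mol; ν_A = −2, so ξ = 300.5/2 = 150.2 mol.
Outlet amounts (n = n₀ + ν ξ):
  A: 681.4 − 2(150.2) = 380.9
  D: 535.2 − 3(150.2) = 84.45
  B: 0 + 1(150.2) = 150.2
  C: 0 + 3(150.2) = 450.7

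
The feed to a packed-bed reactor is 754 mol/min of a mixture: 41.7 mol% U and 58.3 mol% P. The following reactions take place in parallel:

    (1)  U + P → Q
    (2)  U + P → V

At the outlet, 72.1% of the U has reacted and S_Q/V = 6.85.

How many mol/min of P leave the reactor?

213 mol/min

Conversion of U: U consumed = 0.721 × 314.4 = 226.7 mol/min = 1ξ₁ + 1ξ₂.
Selectivity: 1ξ₁ / (1ξ₂) = 6.85 → ξ₁ = 6.85 ξ₂.
Substitute: (1·6.85 + 1) ξ₂ = 226.7 → ξ₂ = 28.88 mol/min, ξ₁ = 197.8 mol/min.
Outlet amounts (n = n₀ + Σ ν·ξ):
  U: 314.4 − 1(197.8) − 1(28.88) = 87.72
  P: 439.6 − 1(197.8) − 1(28.88) = 212.9
  Q: 0 + 1(197.8) = 197.8
  V: 0 + 1(28.88) = 28.88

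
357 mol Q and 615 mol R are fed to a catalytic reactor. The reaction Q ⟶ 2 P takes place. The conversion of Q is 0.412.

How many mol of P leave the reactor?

Q reacted = 0.412 × 357 = 147.1 mol; ν_Q = −1, so ξ = 147.1/1 = 147.1 mol.
Outlet amounts (n = n₀ + ν ξ):
  Q: 357 − 1(147.1) = 209.9
  P: 0 + 2(147.1) = 294.2
  R: 615 (inert)

294 mol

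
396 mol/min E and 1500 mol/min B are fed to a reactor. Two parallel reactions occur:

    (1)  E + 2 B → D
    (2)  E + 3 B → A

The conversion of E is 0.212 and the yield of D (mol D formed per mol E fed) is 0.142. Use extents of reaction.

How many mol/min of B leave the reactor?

Yield of D: 1ξ₁ / 396 = 0.142 → ξ₁ = 56.23 mol/min.
Conversion of E: 1ξ₁ + 1ξ₂ = 0.212 × 396 = 83.95 → ξ₂ = 27.72 mol/min.
Outlet amounts (n = n₀ + Σ ν·ξ):
  E: 396 − 1(56.23) − 1(27.72) = 312
  B: 1500 − 2(56.23) − 3(27.72) = 1304
  D: 0 + 1(56.23) = 56.23
  A: 0 + 1(27.72) = 27.72

1300 mol/min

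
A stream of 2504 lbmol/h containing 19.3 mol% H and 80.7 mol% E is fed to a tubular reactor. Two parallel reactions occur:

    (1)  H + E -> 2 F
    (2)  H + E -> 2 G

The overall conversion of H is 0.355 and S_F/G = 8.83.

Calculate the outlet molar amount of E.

1850 lbmol/h

Conversion of H: H consumed = 0.355 × 483.3 = 171.6 lbmol/h = 1ξ₁ + 1ξ₂.
Selectivity: 2ξ₁ / (2ξ₂) = 8.83 → ξ₁ = 8.83 ξ₂.
Substitute: (1·8.83 + 1) ξ₂ = 171.6 → ξ₂ = 17.45 lbmol/h, ξ₁ = 154.1 lbmol/h.
Outlet amounts (n = n₀ + Σ ν·ξ):
  H: 483.3 − 1(154.1) − 1(17.45) = 311.7
  E: 2021 − 1(154.1) − 1(17.45) = 1849
  F: 0 + 2(154.1) = 308.2
  G: 0 + 2(17.45) = 34.91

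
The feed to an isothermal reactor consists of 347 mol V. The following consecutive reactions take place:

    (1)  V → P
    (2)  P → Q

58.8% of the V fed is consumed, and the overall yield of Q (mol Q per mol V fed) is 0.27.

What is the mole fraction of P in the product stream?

Conversion of V: V consumed = 1ξ₁ = 0.588 × 347 → ξ₁ = 204 mol.
Yield of Q: 1ξ₂ / 347 = 0.27 → ξ₂ = 93.69 mol.
Outlet amounts (n = n₀ + Σ ν·ξ):
  V: 347 − 1(204) = 143
  P: 0 + 1(204) − 1(93.69) = 110.3
  Q: 0 + 1(93.69) = 93.69
Total out = 347 mol; y_P = 110.3 / 347 = 0.318.

0.318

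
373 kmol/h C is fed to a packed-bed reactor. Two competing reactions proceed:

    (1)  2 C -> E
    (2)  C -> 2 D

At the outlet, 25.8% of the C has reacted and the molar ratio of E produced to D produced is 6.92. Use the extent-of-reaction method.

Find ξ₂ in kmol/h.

ξ₂ = 3.36 kmol/h

Conversion of C: C consumed = 0.258 × 373 = 96.23 kmol/h = 2ξ₁ + 1ξ₂.
Selectivity: 1ξ₁ / (2ξ₂) = 6.92 → ξ₁ = 13.84 ξ₂.
Substitute: (2·13.84 + 1) ξ₂ = 96.23 → ξ₂ = 3.355 kmol/h, ξ₁ = 46.44 kmol/h.
Outlet amounts (n = n₀ + Σ ν·ξ):
  C: 373 − 2(46.44) − 1(3.355) = 276.8
  E: 0 + 1(46.44) = 46.44
  D: 0 + 2(3.355) = 6.711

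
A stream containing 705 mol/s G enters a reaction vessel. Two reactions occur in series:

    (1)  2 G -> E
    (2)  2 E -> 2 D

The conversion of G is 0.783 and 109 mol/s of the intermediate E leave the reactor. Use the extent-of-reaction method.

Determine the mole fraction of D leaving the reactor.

Conversion of G: G consumed = 2ξ₁ = 0.783 × 705 → ξ₁ = 276 mol/s.
E balance: n_E = 0 + 1ξ₁ − 2ξ₂ = 109 → ξ₂ = (1·276 − 109)/2 = 83.5 mol/s.
Outlet amounts (n = n₀ + Σ ν·ξ):
  G: 705 − 2(276) = 153
  E: 0 + 1(276) − 2(83.5) = 109
  D: 0 + 2(83.5) = 167
Total out = 429 mol/s; y_D = 167 / 429 = 0.3893.

0.389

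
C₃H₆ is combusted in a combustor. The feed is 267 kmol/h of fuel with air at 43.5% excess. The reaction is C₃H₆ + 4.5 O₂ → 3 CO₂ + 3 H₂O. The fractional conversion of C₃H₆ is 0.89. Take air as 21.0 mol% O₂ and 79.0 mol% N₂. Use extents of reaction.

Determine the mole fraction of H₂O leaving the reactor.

Stoichiometric O₂ = 4.5 × 267 = 1202 kmol/h; O₂ fed = 1202 × 1.435 = 1724 kmol/h.
N₂ fed = 1724 × 79/21 = 6486 kmol/h.
Fuel reacted = 0.89 × 267 → ξ = 237.6 kmol/h.
Outlet (n = n₀ + ν ξ):
  C₃H₆: 267 − 1(237.6) = 29.37
  O₂: 1724 − 4.5(237.6) = 654.8
  N₂: 6486 (inert)
  CO₂: 0 + 3(237.6) = 712.9
  H₂O: 0 + 3(237.6) = 712.9
Total out = 8596 kmol/h; y_H₂O = 712.9 / 8596 = 0.08293.

0.0829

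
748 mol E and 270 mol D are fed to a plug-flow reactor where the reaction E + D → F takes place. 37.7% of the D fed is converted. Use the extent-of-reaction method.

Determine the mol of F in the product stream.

102 mol

D reacted = 0.377 × 270 = 101.8 mol; ν_D = −1, so ξ = 101.8/1 = 101.8 mol.
Outlet amounts (n = n₀ + ν ξ):
  E: 748 − 1(101.8) = 646.2
  D: 270 − 1(101.8) = 168.2
  F: 0 + 1(101.8) = 101.8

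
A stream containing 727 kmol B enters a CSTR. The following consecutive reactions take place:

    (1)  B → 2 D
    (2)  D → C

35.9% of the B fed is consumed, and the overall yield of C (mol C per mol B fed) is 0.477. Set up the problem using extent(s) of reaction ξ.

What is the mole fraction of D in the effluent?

0.177

Conversion of B: B consumed = 1ξ₁ = 0.359 × 727 → ξ₁ = 261 kmol.
Yield of C: 1ξ₂ / 727 = 0.477 → ξ₂ = 346.8 kmol.
Outlet amounts (n = n₀ + Σ ν·ξ):
  B: 727 − 1(261) = 466
  D: 0 + 2(261) − 1(346.8) = 175.2
  C: 0 + 1(346.8) = 346.8
Total out = 988 kmol; y_D = 175.2 / 988 = 0.1773.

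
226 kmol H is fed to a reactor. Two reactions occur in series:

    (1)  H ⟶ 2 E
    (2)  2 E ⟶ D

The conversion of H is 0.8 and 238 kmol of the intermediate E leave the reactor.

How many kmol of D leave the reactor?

61.8 kmol

Conversion of H: H consumed = 1ξ₁ = 0.8 × 226 → ξ₁ = 180.8 kmol.
E balance: n_E = 0 + 2ξ₁ − 2ξ₂ = 238 → ξ₂ = (2·180.8 − 238)/2 = 61.8 kmol.
Outlet amounts (n = n₀ + Σ ν·ξ):
  H: 226 − 1(180.8) = 45.2
  E: 0 + 2(180.8) − 2(61.8) = 238
  D: 0 + 1(61.8) = 61.8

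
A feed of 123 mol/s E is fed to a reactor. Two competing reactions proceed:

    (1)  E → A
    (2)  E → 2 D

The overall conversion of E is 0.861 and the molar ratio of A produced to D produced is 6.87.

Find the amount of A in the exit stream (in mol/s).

98.7 mol/s

Conversion of E: E consumed = 0.861 × 123 = 105.9 mol/s = 1ξ₁ + 1ξ₂.
Selectivity: 1ξ₁ / (2ξ₂) = 6.87 → ξ₁ = 13.74 ξ₂.
Substitute: (1·13.74 + 1) ξ₂ = 105.9 → ξ₂ = 7.185 mol/s, ξ₁ = 98.72 mol/s.
Outlet amounts (n = n₀ + Σ ν·ξ):
  E: 123 − 1(98.72) − 1(7.185) = 17.1
  A: 0 + 1(98.72) = 98.72
  D: 0 + 2(7.185) = 14.37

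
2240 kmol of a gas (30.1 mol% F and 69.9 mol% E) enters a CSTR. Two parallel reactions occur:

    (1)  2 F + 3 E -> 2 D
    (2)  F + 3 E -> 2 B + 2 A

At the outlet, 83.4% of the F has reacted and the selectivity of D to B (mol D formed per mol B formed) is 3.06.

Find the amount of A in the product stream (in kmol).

Conversion of F: F consumed = 0.834 × 674.2 = 562.3 kmol = 2ξ₁ + 1ξ₂.
Selectivity: 2ξ₁ / (2ξ₂) = 3.06 → ξ₁ = 3.06 ξ₂.
Substitute: (2·3.06 + 1) ξ₂ = 562.3 → ξ₂ = 78.98 kmol, ξ₁ = 241.7 kmol.
Outlet amounts (n = n₀ + Σ ν·ξ):
  F: 674.2 − 2(241.7) − 1(78.98) = 111.9
  E: 1566 − 3(241.7) − 3(78.98) = 603.8
  D: 0 + 2(241.7) = 483.3
  B: 0 + 2(78.98) = 158
  A: 0 + 2(78.98) = 158

158 kmol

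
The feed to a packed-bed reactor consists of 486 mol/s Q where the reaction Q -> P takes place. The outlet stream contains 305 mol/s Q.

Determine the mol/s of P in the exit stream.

181 mol/s

For Q: n = n₀ − 1ξ → 305 = 486 − 1ξ, giving ξ = 181 mol/s.
Outlet amounts (n = n₀ + ν ξ):
  Q: 486 − 1(181) = 305
  P: 0 + 1(181) = 181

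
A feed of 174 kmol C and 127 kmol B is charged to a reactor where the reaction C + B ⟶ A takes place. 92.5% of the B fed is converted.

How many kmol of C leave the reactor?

B reacted = 0.925 × 127 = 117.5 kmol; ν_B = −1, so ξ = 117.5/1 = 117.5 kmol.
Outlet amounts (n = n₀ + ν ξ):
  C: 174 − 1(117.5) = 56.52
  B: 127 − 1(117.5) = 9.525
  A: 0 + 1(117.5) = 117.5

56.5 kmol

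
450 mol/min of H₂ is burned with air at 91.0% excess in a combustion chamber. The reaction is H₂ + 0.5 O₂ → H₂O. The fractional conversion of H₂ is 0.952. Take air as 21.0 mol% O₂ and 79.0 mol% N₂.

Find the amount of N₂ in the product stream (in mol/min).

1620 mol/min

Stoichiometric O₂ = 0.5 × 450 = 225 mol/min; O₂ fed = 225 × 1.910 = 429.8 mol/min.
N₂ fed = 429.8 × 79/21 = 1617 mol/min.
Fuel reacted = 0.952 × 450 → ξ = 428.4 mol/min.
Outlet (n = n₀ + ν ξ):
  H₂: 450 − 1(428.4) = 21.6
  O₂: 429.8 − 0.5(428.4) = 215.6
  N₂: 1617 (inert)
  H₂O: 0 + 1(428.4) = 428.4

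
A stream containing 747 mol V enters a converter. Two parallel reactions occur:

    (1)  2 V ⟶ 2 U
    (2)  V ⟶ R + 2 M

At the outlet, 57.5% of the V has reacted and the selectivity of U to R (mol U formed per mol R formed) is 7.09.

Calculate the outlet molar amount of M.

Conversion of V: V consumed = 0.575 × 747 = 429.5 mol = 2ξ₁ + 1ξ₂.
Selectivity: 2ξ₁ / (1ξ₂) = 7.09 → ξ₁ = 3.545 ξ₂.
Substitute: (2·3.545 + 1) ξ₂ = 429.5 → ξ₂ = 53.09 mol, ξ₁ = 188.2 mol.
Outlet amounts (n = n₀ + Σ ν·ξ):
  V: 747 − 2(188.2) − 1(53.09) = 317.5
  U: 0 + 2(188.2) = 376.4
  R: 0 + 1(53.09) = 53.09
  M: 0 + 2(53.09) = 106.2

106 mol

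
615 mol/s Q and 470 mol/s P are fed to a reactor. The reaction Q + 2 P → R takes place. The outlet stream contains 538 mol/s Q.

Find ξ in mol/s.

For Q: n = n₀ − 1ξ → 538 = 615 − 1ξ, giving ξ = 77 mol/s.
Outlet amounts (n = n₀ + ν ξ):
  Q: 615 − 1(77) = 538
  P: 470 − 2(77) = 316
  R: 0 + 1(77) = 77

ξ = 77 mol/s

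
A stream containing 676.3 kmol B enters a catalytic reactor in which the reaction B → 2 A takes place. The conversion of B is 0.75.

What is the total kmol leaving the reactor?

1180 kmol

B reacted = 0.75 × 676.3 = 507.2 kmol; ν_B = −1, so ξ = 507.2/1 = 507.2 kmol.
Outlet amounts (n = n₀ + ν ξ):
  B: 676.3 − 1(507.2) = 169.1
  A: 0 + 2(507.2) = 1014
Total out = 169.1 + 1014 = 1184 kmol.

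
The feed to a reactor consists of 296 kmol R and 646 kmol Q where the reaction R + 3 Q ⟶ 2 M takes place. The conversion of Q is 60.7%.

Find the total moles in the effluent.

681 kmol

Q reacted = 0.607 × 646 = 392.1 kmol; ν_Q = −3, so ξ = 392.1/3 = 130.7 kmol.
Outlet amounts (n = n₀ + ν ξ):
  R: 296 − 1(130.7) = 165.3
  Q: 646 − 3(130.7) = 253.9
  M: 0 + 2(130.7) = 261.4
Total out = 165.3 + 253.9 + 261.4 = 680.6 kmol.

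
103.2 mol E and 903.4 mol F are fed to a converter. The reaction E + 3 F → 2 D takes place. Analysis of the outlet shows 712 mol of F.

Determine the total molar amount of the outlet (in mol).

879 mol

For F: n = n₀ − 3ξ → 712 = 903.4 − 3ξ, giving ξ = 63.8 mol.
Outlet amounts (n = n₀ + ν ξ):
  E: 103.2 − 1(63.8) = 39.4
  F: 903.4 − 3(63.8) = 712
  D: 0 + 2(63.8) = 127.6
Total out = 39.4 + 712 + 127.6 = 879 mol.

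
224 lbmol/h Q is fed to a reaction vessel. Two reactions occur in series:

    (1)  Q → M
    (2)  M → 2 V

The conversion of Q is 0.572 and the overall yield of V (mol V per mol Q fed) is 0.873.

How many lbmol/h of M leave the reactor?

Conversion of Q: Q consumed = 1ξ₁ = 0.572 × 224 → ξ₁ = 128.1 lbmol/h.
Yield of V: 2ξ₂ / 224 = 0.873 → ξ₂ = 97.78 lbmol/h.
Outlet amounts (n = n₀ + Σ ν·ξ):
  Q: 224 − 1(128.1) = 95.87
  M: 0 + 1(128.1) − 1(97.78) = 30.35
  V: 0 + 2(97.78) = 195.6

30.4 lbmol/h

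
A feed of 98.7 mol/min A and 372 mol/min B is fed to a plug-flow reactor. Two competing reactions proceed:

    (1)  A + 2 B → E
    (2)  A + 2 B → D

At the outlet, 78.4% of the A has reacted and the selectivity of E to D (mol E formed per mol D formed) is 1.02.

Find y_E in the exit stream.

0.124

Conversion of A: A consumed = 0.784 × 98.7 = 77.38 mol/min = 1ξ₁ + 1ξ₂.
Selectivity: 1ξ₁ / (1ξ₂) = 1.02 → ξ₁ = 1.02 ξ₂.
Substitute: (1·1.02 + 1) ξ₂ = 77.38 → ξ₂ = 38.31 mol/min, ξ₁ = 39.07 mol/min.
Outlet amounts (n = n₀ + Σ ν·ξ):
  A: 98.7 − 1(39.07) − 1(38.31) = 21.32
  B: 372 − 2(39.07) − 2(38.31) = 217.2
  E: 0 + 1(39.07) = 39.07
  D: 0 + 1(38.31) = 38.31
Total out = 315.9 mol/min; y_E = 39.07 / 315.9 = 0.1237.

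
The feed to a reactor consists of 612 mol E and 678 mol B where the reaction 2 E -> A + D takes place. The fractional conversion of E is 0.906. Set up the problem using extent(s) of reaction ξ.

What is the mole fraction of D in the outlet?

E reacted = 0.906 × 612 = 554.5 mol; ν_E = −2, so ξ = 554.5/2 = 277.2 mol.
Outlet amounts (n = n₀ + ν ξ):
  E: 612 − 2(277.2) = 57.53
  A: 0 + 1(277.2) = 277.2
  D: 0 + 1(277.2) = 277.2
  B: 678 (inert)
Total out = 1290 mol; y_D = 277.2 / 1290 = 0.2149.

0.215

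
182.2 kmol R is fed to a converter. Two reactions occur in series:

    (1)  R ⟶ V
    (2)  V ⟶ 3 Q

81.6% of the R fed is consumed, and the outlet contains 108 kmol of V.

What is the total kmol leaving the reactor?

Conversion of R: R consumed = 1ξ₁ = 0.816 × 182.2 → ξ₁ = 148.7 kmol.
V balance: n_V = 0 + 1ξ₁ − 1ξ₂ = 108 → ξ₂ = (1·148.7 − 108)/1 = 40.68 kmol.
Outlet amounts (n = n₀ + Σ ν·ξ):
  R: 182.2 − 1(148.7) = 33.52
  V: 0 + 1(148.7) − 1(40.68) = 108
  Q: 0 + 3(40.68) = 122
Total out = 33.52 + 108 + 122 = 263.6 kmol.

264 kmol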